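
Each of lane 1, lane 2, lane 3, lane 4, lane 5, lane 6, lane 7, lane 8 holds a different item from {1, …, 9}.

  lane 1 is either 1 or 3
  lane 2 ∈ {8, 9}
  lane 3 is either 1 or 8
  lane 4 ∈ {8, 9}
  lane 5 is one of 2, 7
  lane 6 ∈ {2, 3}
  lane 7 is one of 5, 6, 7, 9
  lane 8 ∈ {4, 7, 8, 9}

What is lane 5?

7

lane 2 and lane 4 share exactly the 2 values {8, 9}; by pigeonhole those values go to them, so strike 8, 9 from lane 3, lane 7, lane 8.
lane 3 has just one choice, so lane 3 = 1. Strike 1 from lane 1.
lane 1 has just one choice, so lane 1 = 3. Strike 3 from lane 6.
That leaves lane 6 = 2. So lane 5 can't be 2.
So lane 5 = 7.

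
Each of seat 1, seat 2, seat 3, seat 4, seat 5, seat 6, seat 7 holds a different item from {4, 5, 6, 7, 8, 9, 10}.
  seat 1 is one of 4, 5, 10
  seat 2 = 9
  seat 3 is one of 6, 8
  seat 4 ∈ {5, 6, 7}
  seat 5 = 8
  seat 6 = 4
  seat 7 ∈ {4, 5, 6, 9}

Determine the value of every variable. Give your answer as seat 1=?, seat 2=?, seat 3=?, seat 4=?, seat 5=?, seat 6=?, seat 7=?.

seat 1=10, seat 2=9, seat 3=6, seat 4=7, seat 5=8, seat 6=4, seat 7=5

seat 2's domain is down to {9}, so seat 2 = 9. Strike 9 from seat 7.
seat 5's domain is down to {8}, so seat 5 = 8. Strike 8 from seat 3.
seat 6 has just one choice, so seat 6 = 4. So seat 1, seat 7 can't be 4.
That leaves seat 3 = 6. Eliminate 6 elsewhere: seat 4, seat 7.
seat 7 has just one choice, so seat 7 = 5. Remove 5 from seat 1, seat 4.
That leaves seat 1 = 10.
That leaves seat 4 = 7.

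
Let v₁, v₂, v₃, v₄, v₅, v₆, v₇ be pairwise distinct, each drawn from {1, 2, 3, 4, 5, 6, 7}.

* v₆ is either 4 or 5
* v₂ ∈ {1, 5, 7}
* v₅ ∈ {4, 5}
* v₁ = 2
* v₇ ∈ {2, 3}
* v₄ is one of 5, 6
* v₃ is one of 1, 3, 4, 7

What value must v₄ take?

v₁ must be 2 (only option left). Strike 2 from v₇.
v₇'s domain is down to {3}, so v₇ = 3. Strike 3 from v₃.
The 5 still-open variables draw from only 5 values {1, 4, 5, 6, 7}, so each is used; only v₄ can be 6, hence v₄ = 6.

6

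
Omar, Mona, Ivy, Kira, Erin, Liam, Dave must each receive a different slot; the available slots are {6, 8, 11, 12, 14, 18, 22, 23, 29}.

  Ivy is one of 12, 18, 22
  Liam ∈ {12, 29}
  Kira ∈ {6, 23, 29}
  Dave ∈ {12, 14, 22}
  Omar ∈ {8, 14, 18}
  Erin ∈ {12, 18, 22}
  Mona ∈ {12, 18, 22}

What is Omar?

The 3 variables Mona, Ivy, Erin are confined to {12, 18, 22}, which locks those values in; drop them from Omar, Liam, Dave.
Liam's domain is down to {29}, so Liam = 29. So Kira can't be 29.
That leaves Dave = 14. Strike 14 from Omar.
So Omar = 8.

8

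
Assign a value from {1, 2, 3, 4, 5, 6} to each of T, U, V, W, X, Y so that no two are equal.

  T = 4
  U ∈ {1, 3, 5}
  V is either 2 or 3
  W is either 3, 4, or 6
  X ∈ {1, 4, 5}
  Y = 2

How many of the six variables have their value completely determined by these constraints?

T's domain is down to {4}, so T = 4. So W, X can't be 4.
Y must be 2 (only option left). Strike 2 from V.
V has just one choice, so V = 3. Remove 3 from U, W.
That leaves W = 6.
Determined: T=4, V=3, W=6, Y=2. The other variables each still have more than one consistent value. That makes 4.

4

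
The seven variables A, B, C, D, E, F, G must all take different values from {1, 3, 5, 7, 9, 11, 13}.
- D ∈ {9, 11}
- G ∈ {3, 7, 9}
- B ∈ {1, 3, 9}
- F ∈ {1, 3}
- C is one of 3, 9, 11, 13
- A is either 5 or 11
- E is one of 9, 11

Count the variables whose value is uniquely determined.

3

The 7 variables draw from only 7 values {1, 3, 5, 7, 9, 11, 13}, so each is used; only A can be 5, hence A = 5.
Among the 6 still-open variables, 7 fits only G (and all 6 values in {1, 3, 7, 9, 11, 13} must be used), so G = 7.
The 5 still-open variables draw from only 5 values {1, 3, 9, 11, 13}, so each is used; only C can be 13, hence C = 13.
The 2 variables D and E are confined to {9, 11}, which locks those values in; drop them from B.
Determined: A=5, C=13, G=7. The other variables each still have more than one consistent value. That makes 3.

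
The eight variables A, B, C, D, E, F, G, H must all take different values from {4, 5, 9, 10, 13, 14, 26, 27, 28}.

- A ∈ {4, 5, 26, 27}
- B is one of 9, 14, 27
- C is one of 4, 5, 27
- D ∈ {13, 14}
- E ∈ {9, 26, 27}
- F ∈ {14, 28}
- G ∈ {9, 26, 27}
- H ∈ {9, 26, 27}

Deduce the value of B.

Among the 8 variables, 13 fits only D (and all 8 values in {4, 5, 9, 13, 14, 26, 27, 28} must be used), so D = 13.
The 7 still-open variables together cover exactly {4, 5, 9, 14, 26, 27, 28} — 7 values for 7 variables — and 28 appears only in F's list, so F = 28.
The 6 still-open variables draw from only 6 values {4, 5, 9, 14, 26, 27}, so each is used; only B can be 14, hence B = 14.

14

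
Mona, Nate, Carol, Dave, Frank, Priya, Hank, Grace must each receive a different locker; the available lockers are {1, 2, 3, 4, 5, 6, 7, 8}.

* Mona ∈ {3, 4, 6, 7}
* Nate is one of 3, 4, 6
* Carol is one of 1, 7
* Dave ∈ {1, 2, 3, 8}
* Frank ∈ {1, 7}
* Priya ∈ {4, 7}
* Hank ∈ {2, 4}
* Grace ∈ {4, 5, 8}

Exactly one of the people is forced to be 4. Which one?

Priya

The 8 variables draw from only 8 values {1, 2, 3, 4, 5, 6, 7, 8}, so each is used; only Grace can be 5, hence Grace = 5.
The 7 still-open variables together cover exactly {1, 2, 3, 4, 6, 7, 8} — 7 values for 7 variables — and 8 appears only in Dave's list, so Dave = 8.
Among the 6 still-open variables, 2 fits only Hank (and all 6 values in {1, 2, 3, 4, 6, 7} must be used), so Hank = 2.
The 2 variables Carol and Frank are confined to {1, 7}, which locks those values in; drop them from Mona, Priya.
So 4 goes to Priya.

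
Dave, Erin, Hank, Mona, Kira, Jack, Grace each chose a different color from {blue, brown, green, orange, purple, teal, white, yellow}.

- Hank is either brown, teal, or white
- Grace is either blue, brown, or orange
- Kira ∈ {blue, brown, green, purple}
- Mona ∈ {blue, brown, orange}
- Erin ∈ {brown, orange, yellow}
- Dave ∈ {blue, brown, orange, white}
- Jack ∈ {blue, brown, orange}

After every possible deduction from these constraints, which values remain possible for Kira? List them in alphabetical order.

Mona, Jack, Grace share exactly the 3 values {blue, brown, orange}; by pigeonhole those values go to them, so strike blue, brown, orange from Dave, Erin, Hank, Kira.
Dave has just one choice, so Dave = white. Strike white from Hank.
That leaves Erin = yellow.
Hank must be teal (only option left).
No further eliminations apply; Kira can still be any of green, purple.

green, purple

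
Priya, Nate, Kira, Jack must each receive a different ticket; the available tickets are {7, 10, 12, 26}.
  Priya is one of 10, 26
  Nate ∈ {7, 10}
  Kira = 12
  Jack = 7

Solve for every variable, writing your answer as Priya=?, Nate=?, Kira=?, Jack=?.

Priya=26, Nate=10, Kira=12, Jack=7

Kira must be 12 (only option left).
That leaves Jack = 7. So Nate can't be 7.
Nate's domain is down to {10}, so Nate = 10. Strike 10 from Priya.
Priya's domain is down to {26}, so Priya = 26.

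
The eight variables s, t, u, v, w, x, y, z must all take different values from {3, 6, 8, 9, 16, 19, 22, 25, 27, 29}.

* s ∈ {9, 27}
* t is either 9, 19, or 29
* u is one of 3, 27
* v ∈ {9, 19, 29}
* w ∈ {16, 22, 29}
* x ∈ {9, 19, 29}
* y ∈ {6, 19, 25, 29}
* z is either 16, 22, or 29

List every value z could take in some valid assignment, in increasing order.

t, v, x share exactly the 3 values {9, 19, 29}; by pigeonhole those values go to them, so strike 9, 19, 29 from s, w, y, z.
s's domain is down to {27}, so s = 27. Eliminate 27 elsewhere: u.
That leaves u = 3.
No further eliminations apply; z can still be any of 16, 22.

16, 22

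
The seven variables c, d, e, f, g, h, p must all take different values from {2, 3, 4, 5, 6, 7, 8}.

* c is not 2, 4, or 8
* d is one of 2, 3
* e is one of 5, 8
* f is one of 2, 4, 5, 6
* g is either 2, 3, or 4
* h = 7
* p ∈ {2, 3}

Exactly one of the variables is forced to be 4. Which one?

h's domain is down to {7}, so h = 7. Remove 7 from c.
The 6 still-open variables together cover exactly {2, 3, 4, 5, 6, 8} — 6 values for 6 variables — and 8 appears only in e's list, so e = 8.
The 2 variables d and p are confined to {2, 3}, which locks those values in; drop them from c, f, g.
So 4 goes to g.

g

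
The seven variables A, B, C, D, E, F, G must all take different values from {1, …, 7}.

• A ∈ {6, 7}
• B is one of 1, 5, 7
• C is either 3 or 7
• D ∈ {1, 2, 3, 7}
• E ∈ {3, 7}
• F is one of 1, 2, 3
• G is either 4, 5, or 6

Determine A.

Among the 7 variables, 4 fits only G (and all 7 values in {1, 2, 3, 4, 5, 6, 7} must be used), so G = 4.
Among the 6 still-open variables, 5 fits only B (and all 6 values in {1, 2, 3, 5, 6, 7} must be used), so B = 5.
The 5 still-open variables together cover exactly {1, 2, 3, 6, 7} — 5 values for 5 variables — and 6 appears only in A's list, so A = 6.

6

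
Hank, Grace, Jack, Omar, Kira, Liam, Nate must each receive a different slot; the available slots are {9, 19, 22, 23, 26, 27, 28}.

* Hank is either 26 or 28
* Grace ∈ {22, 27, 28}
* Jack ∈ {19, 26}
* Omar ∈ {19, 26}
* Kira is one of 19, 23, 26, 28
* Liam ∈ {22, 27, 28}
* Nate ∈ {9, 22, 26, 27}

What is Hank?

28

Among the 7 variables, 9 fits only Nate (and all 7 values in {9, 19, 22, 23, 26, 27, 28} must be used), so Nate = 9.
The 6 still-open variables together cover exactly {19, 22, 23, 26, 27, 28} — 6 values for 6 variables — and 23 appears only in Kira's list, so Kira = 23.
Jack and Omar between them cover only {19, 26} — a naked pair. Remove those values from Hank.
So Hank = 28.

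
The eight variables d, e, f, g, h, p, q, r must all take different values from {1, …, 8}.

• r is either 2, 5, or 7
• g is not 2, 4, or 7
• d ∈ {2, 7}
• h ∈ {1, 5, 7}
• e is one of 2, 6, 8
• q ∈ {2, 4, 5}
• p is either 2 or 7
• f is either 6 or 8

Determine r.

5

Among the 8 variables, 3 fits only g (and all 8 values in {1, 2, 3, 4, 5, 6, 7, 8} must be used), so g = 3.
Among the 7 still-open variables, 1 fits only h (and all 7 values in {1, 2, 4, 5, 6, 7, 8} must be used), so h = 1.
The 6 still-open variables together cover exactly {2, 4, 5, 6, 7, 8} — 6 values for 6 variables — and 4 appears only in q's list, so q = 4.
Among the 5 still-open variables, 5 fits only r (and all 5 values in {2, 5, 6, 7, 8} must be used), so r = 5.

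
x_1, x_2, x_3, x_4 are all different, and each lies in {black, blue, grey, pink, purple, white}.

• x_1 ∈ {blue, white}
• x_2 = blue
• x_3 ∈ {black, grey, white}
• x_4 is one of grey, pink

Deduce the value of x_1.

x_2 has just one choice, so x_2 = blue. Strike blue from x_1.
So x_1 = white.

white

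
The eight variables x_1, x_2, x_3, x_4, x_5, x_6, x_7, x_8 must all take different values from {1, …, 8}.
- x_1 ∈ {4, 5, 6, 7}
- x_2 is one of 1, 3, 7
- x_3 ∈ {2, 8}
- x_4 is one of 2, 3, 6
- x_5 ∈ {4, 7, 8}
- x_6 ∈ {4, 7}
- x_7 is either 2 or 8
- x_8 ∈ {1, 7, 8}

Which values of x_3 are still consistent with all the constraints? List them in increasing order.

2, 8

The 8 variables draw from only 8 values {1, 2, 3, 4, 5, 6, 7, 8}, so each is used; only x_1 can be 5, hence x_1 = 5.
Among the 7 still-open variables, 6 fits only x_4 (and all 7 values in {1, 2, 3, 4, 6, 7, 8} must be used), so x_4 = 6.
Among the 6 still-open variables, 3 fits only x_2 (and all 6 values in {1, 2, 3, 4, 7, 8} must be used), so x_2 = 3.
Among the 5 still-open variables, 1 fits only x_8 (and all 5 values in {1, 2, 4, 7, 8} must be used), so x_8 = 1.
x_3 and x_7 between them cover only {2, 8} — a naked pair. Remove those values from x_5.
No further eliminations apply; x_3 can still be any of 2, 8.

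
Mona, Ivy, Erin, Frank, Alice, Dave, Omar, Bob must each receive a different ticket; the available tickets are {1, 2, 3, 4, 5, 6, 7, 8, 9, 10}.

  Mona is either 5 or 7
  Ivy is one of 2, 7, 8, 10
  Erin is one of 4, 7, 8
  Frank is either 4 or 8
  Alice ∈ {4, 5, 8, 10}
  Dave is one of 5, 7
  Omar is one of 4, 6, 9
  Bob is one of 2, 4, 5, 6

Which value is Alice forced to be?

10

The 8 variables together cover exactly {2, 4, 5, 6, 7, 8, 9, 10} — 8 values for 8 variables — and 9 appears only in Omar's list, so Omar = 9.
Among the 7 still-open variables, 6 fits only Bob (and all 7 values in {2, 4, 5, 6, 7, 8, 10} must be used), so Bob = 6.
The 6 still-open variables together cover exactly {2, 4, 5, 7, 8, 10} — 6 values for 6 variables — and 2 appears only in Ivy's list, so Ivy = 2.
The 5 still-open variables together cover exactly {4, 5, 7, 8, 10} — 5 values for 5 variables — and 10 appears only in Alice's list, so Alice = 10.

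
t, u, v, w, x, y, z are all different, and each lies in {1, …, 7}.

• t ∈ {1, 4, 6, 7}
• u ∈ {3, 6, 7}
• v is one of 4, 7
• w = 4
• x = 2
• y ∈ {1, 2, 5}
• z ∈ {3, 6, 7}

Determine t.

w has just one choice, so w = 4. So t, v can't be 4.
x must be 2 (only option left). Strike 2 from y.
v must be 7 (only option left). Strike 7 from t, u, z.
Among the 4 still-open variables, 5 fits only y (and all 4 values in {1, 3, 5, 6} must be used), so y = 5.
Among the 3 still-open variables, 1 fits only t (and all 3 values in {1, 3, 6} must be used), so t = 1.

1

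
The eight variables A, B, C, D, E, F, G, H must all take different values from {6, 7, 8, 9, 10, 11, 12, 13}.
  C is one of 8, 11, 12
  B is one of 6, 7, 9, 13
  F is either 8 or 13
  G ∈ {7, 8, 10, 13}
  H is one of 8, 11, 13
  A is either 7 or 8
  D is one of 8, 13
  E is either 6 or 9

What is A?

The 8 variables draw from only 8 values {6, 7, 8, 9, 10, 11, 12, 13}, so each is used; only G can be 10, hence G = 10.
The 7 still-open variables draw from only 7 values {6, 7, 8, 9, 11, 12, 13}, so each is used; only C can be 12, hence C = 12.
The 6 still-open variables draw from only 6 values {6, 7, 8, 9, 11, 13}, so each is used; only H can be 11, hence H = 11.
D and F between them cover only {8, 13} — a naked pair. Remove those values from A, B.
So A = 7.

7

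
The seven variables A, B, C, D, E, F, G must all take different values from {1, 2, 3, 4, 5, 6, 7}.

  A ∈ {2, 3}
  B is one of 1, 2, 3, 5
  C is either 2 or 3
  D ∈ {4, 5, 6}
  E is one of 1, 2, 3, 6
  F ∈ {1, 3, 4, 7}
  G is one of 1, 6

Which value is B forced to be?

The 7 variables together cover exactly {1, 2, 3, 4, 5, 6, 7} — 7 values for 7 variables — and 7 appears only in F's list, so F = 7.
The 6 still-open variables draw from only 6 values {1, 2, 3, 4, 5, 6}, so each is used; only D can be 4, hence D = 4.
The 5 still-open variables together cover exactly {1, 2, 3, 5, 6} — 5 values for 5 variables — and 5 appears only in B's list, so B = 5.

5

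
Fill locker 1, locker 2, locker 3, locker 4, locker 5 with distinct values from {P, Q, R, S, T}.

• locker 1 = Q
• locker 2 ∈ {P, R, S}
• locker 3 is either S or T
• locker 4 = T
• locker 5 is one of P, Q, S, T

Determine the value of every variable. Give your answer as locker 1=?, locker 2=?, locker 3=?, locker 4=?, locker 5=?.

locker 1 has just one choice, so locker 1 = Q. Remove Q from locker 5.
That leaves locker 4 = T. Remove T from locker 3, locker 5.
locker 3's domain is down to {S}, so locker 3 = S. So locker 2, locker 5 can't be S.
That leaves locker 5 = P. Eliminate P elsewhere: locker 2.
locker 2 has just one choice, so locker 2 = R.

locker 1=Q, locker 2=R, locker 3=S, locker 4=T, locker 5=P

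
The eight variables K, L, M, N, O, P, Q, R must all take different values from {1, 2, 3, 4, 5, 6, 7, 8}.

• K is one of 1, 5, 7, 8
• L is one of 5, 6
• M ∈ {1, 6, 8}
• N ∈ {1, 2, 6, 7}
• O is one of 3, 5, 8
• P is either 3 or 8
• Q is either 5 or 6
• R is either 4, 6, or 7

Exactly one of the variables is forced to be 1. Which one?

Among the 8 variables, 2 fits only N (and all 8 values in {1, 2, 3, 4, 5, 6, 7, 8} must be used), so N = 2.
The 7 still-open variables together cover exactly {1, 3, 4, 5, 6, 7, 8} — 7 values for 7 variables — and 4 appears only in R's list, so R = 4.
Among the 6 still-open variables, 7 fits only K (and all 6 values in {1, 3, 5, 6, 7, 8} must be used), so K = 7.
The 5 still-open variables together cover exactly {1, 3, 5, 6, 8} — 5 values for 5 variables — and 1 appears only in M's list, so M = 1.

M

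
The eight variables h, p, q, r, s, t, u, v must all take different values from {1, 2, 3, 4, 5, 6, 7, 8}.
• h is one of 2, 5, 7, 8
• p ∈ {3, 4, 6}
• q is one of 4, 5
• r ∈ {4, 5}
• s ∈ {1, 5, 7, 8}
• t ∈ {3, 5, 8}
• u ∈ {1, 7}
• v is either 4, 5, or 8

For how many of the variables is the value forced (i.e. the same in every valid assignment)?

4

The 8 variables draw from only 8 values {1, 2, 3, 4, 5, 6, 7, 8}, so each is used; only h can be 2, hence h = 2.
The 7 still-open variables together cover exactly {1, 3, 4, 5, 6, 7, 8} — 7 values for 7 variables — and 6 appears only in p's list, so p = 6.
The 6 still-open variables together cover exactly {1, 3, 4, 5, 7, 8} — 6 values for 6 variables — and 3 appears only in t's list, so t = 3.
q and r between them cover only {4, 5} — a naked pair. Remove those values from s, v.
v has just one choice, so v = 8. Strike 8 from s.
Determined: h=2, p=6, t=3, v=8. The other variables each still have more than one consistent value. That makes 4.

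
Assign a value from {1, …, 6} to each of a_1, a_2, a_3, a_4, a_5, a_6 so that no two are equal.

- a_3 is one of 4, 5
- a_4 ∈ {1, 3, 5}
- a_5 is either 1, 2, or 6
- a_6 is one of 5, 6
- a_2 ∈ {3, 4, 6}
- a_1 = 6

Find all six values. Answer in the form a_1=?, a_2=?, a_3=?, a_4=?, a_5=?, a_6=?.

a_1 must be 6 (only option left). So a_2, a_5, a_6 can't be 6.
a_6's domain is down to {5}, so a_6 = 5. Eliminate 5 elsewhere: a_3, a_4.
a_3 must be 4 (only option left). So a_2 can't be 4.
a_2 has just one choice, so a_2 = 3. Eliminate 3 elsewhere: a_4.
a_4 has just one choice, so a_4 = 1. Strike 1 from a_5.
a_5 must be 2 (only option left).

a_1=6, a_2=3, a_3=4, a_4=1, a_5=2, a_6=5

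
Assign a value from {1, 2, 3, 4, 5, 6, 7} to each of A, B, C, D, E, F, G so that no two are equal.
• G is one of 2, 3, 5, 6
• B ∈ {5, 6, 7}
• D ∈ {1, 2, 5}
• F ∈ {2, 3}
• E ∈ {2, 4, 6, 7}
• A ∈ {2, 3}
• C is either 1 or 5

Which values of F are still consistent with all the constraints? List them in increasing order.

2, 3

Among the 7 variables, 4 fits only E (and all 7 values in {1, 2, 3, 4, 5, 6, 7} must be used), so E = 4.
The 6 still-open variables draw from only 6 values {1, 2, 3, 5, 6, 7}, so each is used; only B can be 7, hence B = 7.
Among the 5 still-open variables, 6 fits only G (and all 5 values in {1, 2, 3, 5, 6} must be used), so G = 6.
A and F share exactly the 2 values {2, 3}; by pigeonhole those values go to them, so strike 2, 3 from D.
No further eliminations apply; F can still be any of 2, 3.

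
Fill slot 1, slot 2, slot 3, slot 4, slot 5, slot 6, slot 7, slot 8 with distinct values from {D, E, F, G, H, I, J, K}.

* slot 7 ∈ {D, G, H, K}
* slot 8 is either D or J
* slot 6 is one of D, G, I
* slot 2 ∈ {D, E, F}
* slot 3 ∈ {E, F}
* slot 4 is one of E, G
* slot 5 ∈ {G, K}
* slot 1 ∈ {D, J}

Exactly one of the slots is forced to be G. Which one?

The 8 variables draw from only 8 values {D, E, F, G, H, I, J, K}, so each is used; only slot 7 can be H, hence slot 7 = H.
The 7 still-open variables draw from only 7 values {D, E, F, G, I, J, K}, so each is used; only slot 6 can be I, hence slot 6 = I.
Among the 6 still-open variables, K fits only slot 5 (and all 6 values in {D, E, F, G, J, K} must be used), so slot 5 = K.
The 5 still-open variables draw from only 5 values {D, E, F, G, J}, so each is used; only slot 4 can be G, hence slot 4 = G.

slot 4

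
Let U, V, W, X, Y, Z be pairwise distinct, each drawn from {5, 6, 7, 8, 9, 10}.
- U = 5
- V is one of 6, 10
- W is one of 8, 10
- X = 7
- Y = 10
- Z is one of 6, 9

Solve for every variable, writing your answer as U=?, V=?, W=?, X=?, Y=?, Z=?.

U must be 5 (only option left).
X must be 7 (only option left).
Y must be 10 (only option left). Strike 10 from V, W.
V's domain is down to {6}, so V = 6. Strike 6 from Z.
W must be 8 (only option left).
Z's domain is down to {9}, so Z = 9.

U=5, V=6, W=8, X=7, Y=10, Z=9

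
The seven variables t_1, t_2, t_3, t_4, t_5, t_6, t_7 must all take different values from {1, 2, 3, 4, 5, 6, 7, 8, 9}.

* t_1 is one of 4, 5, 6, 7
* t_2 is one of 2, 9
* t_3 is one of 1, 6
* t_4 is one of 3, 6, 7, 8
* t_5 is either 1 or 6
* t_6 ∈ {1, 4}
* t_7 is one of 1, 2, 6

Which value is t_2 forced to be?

9

t_3 and t_5 between them cover only {1, 6} — a naked pair. Remove those values from t_1, t_4, t_6, t_7.
t_6's domain is down to {4}, so t_6 = 4. So t_1 can't be 4.
t_7 must be 2 (only option left). So t_2 can't be 2.
So t_2 = 9.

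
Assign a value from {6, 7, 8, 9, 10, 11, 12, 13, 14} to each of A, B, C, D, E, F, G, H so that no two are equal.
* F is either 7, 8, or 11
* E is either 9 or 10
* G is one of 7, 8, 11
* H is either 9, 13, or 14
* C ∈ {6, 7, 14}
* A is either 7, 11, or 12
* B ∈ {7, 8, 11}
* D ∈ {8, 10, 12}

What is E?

9

B, F, G share exactly the 3 values {7, 8, 11}; by pigeonhole those values go to them, so strike 7, 8, 11 from A, C, D.
A has just one choice, so A = 12. So D can't be 12.
D must be 10 (only option left). So E can't be 10.
So E = 9.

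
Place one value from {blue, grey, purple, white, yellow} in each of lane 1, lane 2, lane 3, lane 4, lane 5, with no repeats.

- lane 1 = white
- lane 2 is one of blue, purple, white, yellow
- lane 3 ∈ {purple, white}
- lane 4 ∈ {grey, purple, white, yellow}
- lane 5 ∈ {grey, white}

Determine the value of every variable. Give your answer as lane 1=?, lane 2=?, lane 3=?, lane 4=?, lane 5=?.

lane 1=white, lane 2=blue, lane 3=purple, lane 4=yellow, lane 5=grey

lane 1 must be white (only option left). Strike white from lane 2, lane 3, lane 4, lane 5.
lane 3's domain is down to {purple}, so lane 3 = purple. Eliminate purple elsewhere: lane 2, lane 4.
lane 5 must be grey (only option left). Eliminate grey elsewhere: lane 4.
lane 4 has just one choice, so lane 4 = yellow. So lane 2 can't be yellow.
lane 2's domain is down to {blue}, so lane 2 = blue.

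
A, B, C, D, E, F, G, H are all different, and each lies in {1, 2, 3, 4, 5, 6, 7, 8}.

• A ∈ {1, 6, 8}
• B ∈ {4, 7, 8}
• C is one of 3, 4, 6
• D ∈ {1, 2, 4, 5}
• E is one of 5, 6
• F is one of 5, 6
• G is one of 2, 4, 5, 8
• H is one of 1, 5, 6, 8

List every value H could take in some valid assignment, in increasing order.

The 8 variables draw from only 8 values {1, 2, 3, 4, 5, 6, 7, 8}, so each is used; only C can be 3, hence C = 3.
The 7 still-open variables together cover exactly {1, 2, 4, 5, 6, 7, 8} — 7 values for 7 variables — and 7 appears only in B's list, so B = 7.
E and F between them cover only {5, 6} — a naked pair. Remove those values from A, D, G, H.
A and H between them cover only {1, 8} — a naked pair. Remove those values from D, G.
No further eliminations apply; H can still be any of 1, 8.

1, 8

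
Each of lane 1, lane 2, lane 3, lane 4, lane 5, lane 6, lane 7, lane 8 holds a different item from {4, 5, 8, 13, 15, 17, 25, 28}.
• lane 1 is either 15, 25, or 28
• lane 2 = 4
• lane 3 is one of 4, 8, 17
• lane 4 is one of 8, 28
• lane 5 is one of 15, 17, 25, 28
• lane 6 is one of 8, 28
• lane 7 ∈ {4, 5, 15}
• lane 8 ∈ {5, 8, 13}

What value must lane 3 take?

17

lane 2 must be 4 (only option left). Remove 4 from lane 3, lane 7.
Among the 7 still-open variables, 13 fits only lane 8 (and all 7 values in {5, 8, 13, 15, 17, 25, 28} must be used), so lane 8 = 13.
The 6 still-open variables together cover exactly {5, 8, 15, 17, 25, 28} — 6 values for 6 variables — and 5 appears only in lane 7's list, so lane 7 = 5.
lane 4 and lane 6 share exactly the 2 values {8, 28}; by pigeonhole those values go to them, so strike 8, 28 from lane 1, lane 3, lane 5.
So lane 3 = 17.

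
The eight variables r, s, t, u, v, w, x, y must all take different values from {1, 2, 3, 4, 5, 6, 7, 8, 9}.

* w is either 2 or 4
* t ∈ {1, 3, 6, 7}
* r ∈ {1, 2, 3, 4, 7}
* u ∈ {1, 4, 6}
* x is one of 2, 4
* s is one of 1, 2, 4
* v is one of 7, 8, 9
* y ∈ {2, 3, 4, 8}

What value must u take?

6

The 8 variables draw from only 8 values {1, 2, 3, 4, 6, 7, 8, 9}, so each is used; only v can be 9, hence v = 9.
The 7 still-open variables together cover exactly {1, 2, 3, 4, 6, 7, 8} — 7 values for 7 variables — and 8 appears only in y's list, so y = 8.
w and x between them cover only {2, 4} — a naked pair. Remove those values from r, s, u.
s's domain is down to {1}, so s = 1. Remove 1 from r, t, u.
So u = 6.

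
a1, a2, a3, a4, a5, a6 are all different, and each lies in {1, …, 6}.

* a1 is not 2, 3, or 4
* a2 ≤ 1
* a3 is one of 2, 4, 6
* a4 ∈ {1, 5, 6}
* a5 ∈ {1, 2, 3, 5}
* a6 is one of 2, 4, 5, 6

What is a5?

3

a2's domain is down to {1}, so a2 = 1. Remove 1 from a1, a4, a5.
The 5 still-open variables draw from only 5 values {2, 3, 4, 5, 6}, so each is used; only a5 can be 3, hence a5 = 3.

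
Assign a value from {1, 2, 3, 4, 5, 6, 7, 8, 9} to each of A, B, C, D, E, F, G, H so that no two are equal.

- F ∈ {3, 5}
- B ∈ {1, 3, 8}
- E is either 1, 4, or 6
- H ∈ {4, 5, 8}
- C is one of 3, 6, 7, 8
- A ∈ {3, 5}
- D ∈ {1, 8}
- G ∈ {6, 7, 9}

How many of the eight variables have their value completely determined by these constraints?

4

Among the 8 variables, 9 fits only G (and all 8 values in {1, 3, 4, 5, 6, 7, 8, 9} must be used), so G = 9.
Among the 7 still-open variables, 7 fits only C (and all 7 values in {1, 3, 4, 5, 6, 7, 8} must be used), so C = 7.
The 6 still-open variables together cover exactly {1, 3, 4, 5, 6, 8} — 6 values for 6 variables — and 6 appears only in E's list, so E = 6.
The 5 still-open variables together cover exactly {1, 3, 4, 5, 8} — 5 values for 5 variables — and 4 appears only in H's list, so H = 4.
A and F share exactly the 2 values {3, 5}; by pigeonhole those values go to them, so strike 3, 5 from B.
Determined: C=7, E=6, G=9, H=4. The other variables each still have more than one consistent value. That makes 4.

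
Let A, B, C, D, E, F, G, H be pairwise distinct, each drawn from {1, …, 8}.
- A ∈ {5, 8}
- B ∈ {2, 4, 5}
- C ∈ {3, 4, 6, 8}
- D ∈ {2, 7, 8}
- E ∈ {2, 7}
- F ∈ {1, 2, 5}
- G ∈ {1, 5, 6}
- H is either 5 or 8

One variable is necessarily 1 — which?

F

The 8 variables draw from only 8 values {1, 2, 3, 4, 5, 6, 7, 8}, so each is used; only C can be 3, hence C = 3.
The 7 still-open variables together cover exactly {1, 2, 4, 5, 6, 7, 8} — 7 values for 7 variables — and 4 appears only in B's list, so B = 4.
Among the 6 still-open variables, 6 fits only G (and all 6 values in {1, 2, 5, 6, 7, 8} must be used), so G = 6.
The 5 still-open variables draw from only 5 values {1, 2, 5, 7, 8}, so each is used; only F can be 1, hence F = 1.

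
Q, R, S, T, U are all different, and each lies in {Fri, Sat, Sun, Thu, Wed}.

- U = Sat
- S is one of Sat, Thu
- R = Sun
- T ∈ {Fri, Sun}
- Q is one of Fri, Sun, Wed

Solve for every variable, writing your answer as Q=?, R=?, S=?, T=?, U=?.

Q=Wed, R=Sun, S=Thu, T=Fri, U=Sat

R's domain is down to {Sun}, so R = Sun. Remove Sun from Q, T.
That leaves T = Fri. Remove Fri from Q.
U must be Sat (only option left). So S can't be Sat.
Q has just one choice, so Q = Wed.
S has just one choice, so S = Thu.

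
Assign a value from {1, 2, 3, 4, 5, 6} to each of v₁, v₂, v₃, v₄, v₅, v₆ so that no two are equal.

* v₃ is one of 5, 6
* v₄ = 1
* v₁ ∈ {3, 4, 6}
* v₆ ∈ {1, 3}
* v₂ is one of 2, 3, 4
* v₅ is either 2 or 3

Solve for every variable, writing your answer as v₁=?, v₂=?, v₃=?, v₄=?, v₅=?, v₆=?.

v₄'s domain is down to {1}, so v₄ = 1. So v₆ can't be 1.
v₆ must be 3 (only option left). So v₁, v₂, v₅ can't be 3.
v₅ has just one choice, so v₅ = 2. Eliminate 2 elsewhere: v₂.
v₂ has just one choice, so v₂ = 4. Eliminate 4 elsewhere: v₁.
v₁ has just one choice, so v₁ = 6. Remove 6 from v₃.
v₃ must be 5 (only option left).

v₁=6, v₂=4, v₃=5, v₄=1, v₅=2, v₆=3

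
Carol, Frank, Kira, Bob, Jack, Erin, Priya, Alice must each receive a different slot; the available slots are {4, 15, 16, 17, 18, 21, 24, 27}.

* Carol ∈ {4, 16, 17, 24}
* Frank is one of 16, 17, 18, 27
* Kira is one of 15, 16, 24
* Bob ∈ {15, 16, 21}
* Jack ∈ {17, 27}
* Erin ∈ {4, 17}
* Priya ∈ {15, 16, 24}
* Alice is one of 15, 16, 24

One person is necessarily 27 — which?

The 8 variables draw from only 8 values {4, 15, 16, 17, 18, 21, 24, 27}, so each is used; only Frank can be 18, hence Frank = 18.
The 7 still-open variables draw from only 7 values {4, 15, 16, 17, 21, 24, 27}, so each is used; only Bob can be 21, hence Bob = 21.
Among the 6 still-open variables, 27 fits only Jack (and all 6 values in {4, 15, 16, 17, 24, 27} must be used), so Jack = 27.

Jack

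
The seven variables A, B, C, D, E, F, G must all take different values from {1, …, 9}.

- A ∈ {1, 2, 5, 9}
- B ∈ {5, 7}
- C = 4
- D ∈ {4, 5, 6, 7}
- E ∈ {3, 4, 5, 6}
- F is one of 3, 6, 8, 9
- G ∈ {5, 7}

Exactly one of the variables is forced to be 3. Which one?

C has just one choice, so C = 4. Eliminate 4 elsewhere: D, E.
B and G share exactly the 2 values {5, 7}; by pigeonhole those values go to them, so strike 5, 7 from A, D, E.
D must be 6 (only option left). So E, F can't be 6.
So 3 goes to E.

E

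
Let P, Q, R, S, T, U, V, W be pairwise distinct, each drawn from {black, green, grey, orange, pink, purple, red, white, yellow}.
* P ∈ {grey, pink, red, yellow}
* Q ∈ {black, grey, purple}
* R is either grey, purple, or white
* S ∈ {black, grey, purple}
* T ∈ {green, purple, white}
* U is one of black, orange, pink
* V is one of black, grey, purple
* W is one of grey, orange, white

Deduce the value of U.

pink

Q, S, V between them cover only {black, grey, purple} — a naked triple. Remove those values from P, R, T, U, W.
That leaves R = white. So T, W can't be white.
That leaves T = green.
That leaves W = orange. Remove orange from U.
So U = pink.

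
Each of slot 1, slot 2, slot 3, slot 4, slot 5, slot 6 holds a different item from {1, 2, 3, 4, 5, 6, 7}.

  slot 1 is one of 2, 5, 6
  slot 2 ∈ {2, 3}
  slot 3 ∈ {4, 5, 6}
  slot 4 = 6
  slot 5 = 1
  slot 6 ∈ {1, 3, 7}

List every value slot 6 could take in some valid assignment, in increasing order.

slot 4's domain is down to {6}, so slot 4 = 6. So slot 1, slot 3 can't be 6.
slot 5 has just one choice, so slot 5 = 1. Eliminate 1 elsewhere: slot 6.
No further eliminations apply; slot 6 can still be any of 3, 7.

3, 7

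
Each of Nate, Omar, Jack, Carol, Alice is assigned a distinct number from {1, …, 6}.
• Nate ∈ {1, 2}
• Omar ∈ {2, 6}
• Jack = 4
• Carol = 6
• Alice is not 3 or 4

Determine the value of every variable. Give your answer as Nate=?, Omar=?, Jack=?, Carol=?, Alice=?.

Jack has just one choice, so Jack = 4.
Carol's domain is down to {6}, so Carol = 6. Remove 6 from Omar, Alice.
Omar must be 2 (only option left). Eliminate 2 elsewhere: Nate, Alice.
That leaves Nate = 1. So Alice can't be 1.
Alice has just one choice, so Alice = 5.

Nate=1, Omar=2, Jack=4, Carol=6, Alice=5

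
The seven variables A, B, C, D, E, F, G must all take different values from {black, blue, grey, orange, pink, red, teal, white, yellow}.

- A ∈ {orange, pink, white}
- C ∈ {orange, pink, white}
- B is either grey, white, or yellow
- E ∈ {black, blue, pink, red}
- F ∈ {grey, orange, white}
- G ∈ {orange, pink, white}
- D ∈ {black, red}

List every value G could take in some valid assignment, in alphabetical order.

orange, pink, white

A, C, G between them cover only {orange, pink, white} — a naked triple. Remove those values from B, E, F.
F's domain is down to {grey}, so F = grey. Remove grey from B.
B's domain is down to {yellow}, so B = yellow.
No further eliminations apply; G can still be any of orange, pink, white.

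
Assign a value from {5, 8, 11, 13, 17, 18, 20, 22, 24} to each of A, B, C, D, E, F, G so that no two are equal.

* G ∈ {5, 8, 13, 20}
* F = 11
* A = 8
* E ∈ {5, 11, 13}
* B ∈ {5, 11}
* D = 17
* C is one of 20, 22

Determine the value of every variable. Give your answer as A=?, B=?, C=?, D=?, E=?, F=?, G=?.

A=8, B=5, C=22, D=17, E=13, F=11, G=20

A has just one choice, so A = 8. So G can't be 8.
D's domain is down to {17}, so D = 17.
F has just one choice, so F = 11. Strike 11 from B, E.
B's domain is down to {5}, so B = 5. Remove 5 from E, G.
E's domain is down to {13}, so E = 13. Eliminate 13 elsewhere: G.
G has just one choice, so G = 20. So C can't be 20.
That leaves C = 22.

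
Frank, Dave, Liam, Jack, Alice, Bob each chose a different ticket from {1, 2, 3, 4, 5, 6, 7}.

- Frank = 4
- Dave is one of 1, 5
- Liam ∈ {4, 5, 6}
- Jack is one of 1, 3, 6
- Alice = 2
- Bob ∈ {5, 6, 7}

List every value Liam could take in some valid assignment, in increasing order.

5, 6

Frank has just one choice, so Frank = 4. So Liam can't be 4.
Alice's domain is down to {2}, so Alice = 2.
No further eliminations apply; Liam can still be any of 5, 6.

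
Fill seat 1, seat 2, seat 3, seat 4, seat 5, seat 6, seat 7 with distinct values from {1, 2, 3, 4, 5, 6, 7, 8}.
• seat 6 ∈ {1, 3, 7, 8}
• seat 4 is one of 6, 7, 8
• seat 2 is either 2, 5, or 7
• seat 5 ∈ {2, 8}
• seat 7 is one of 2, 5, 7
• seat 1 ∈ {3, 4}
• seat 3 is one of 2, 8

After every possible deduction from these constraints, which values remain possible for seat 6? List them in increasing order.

1, 3

The 2 variables seat 3 and seat 5 are confined to {2, 8}, which locks those values in; drop them from seat 2, seat 4, seat 6, seat 7.
seat 2 and seat 7 share exactly the 2 values {5, 7}; by pigeonhole those values go to them, so strike 5, 7 from seat 4, seat 6.
seat 4's domain is down to {6}, so seat 4 = 6.
No further eliminations apply; seat 6 can still be any of 1, 3.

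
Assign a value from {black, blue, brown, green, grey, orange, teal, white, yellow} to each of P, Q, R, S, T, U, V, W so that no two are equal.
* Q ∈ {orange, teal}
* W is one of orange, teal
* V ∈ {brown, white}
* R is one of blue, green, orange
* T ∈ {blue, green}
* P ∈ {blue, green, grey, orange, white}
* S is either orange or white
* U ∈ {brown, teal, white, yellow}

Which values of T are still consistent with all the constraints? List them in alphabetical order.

The 8 variables together cover exactly {blue, brown, green, grey, orange, teal, white, yellow} — 8 values for 8 variables — and grey appears only in P's list, so P = grey.
The 7 still-open variables together cover exactly {blue, brown, green, orange, teal, white, yellow} — 7 values for 7 variables — and yellow appears only in U's list, so U = yellow.
The 6 still-open variables together cover exactly {blue, brown, green, orange, teal, white} — 6 values for 6 variables — and brown appears only in V's list, so V = brown.
The 5 still-open variables together cover exactly {blue, green, orange, teal, white} — 5 values for 5 variables — and white appears only in S's list, so S = white.
Q and W between them cover only {orange, teal} — a naked pair. Remove those values from R.
No further eliminations apply; T can still be any of blue, green.

blue, green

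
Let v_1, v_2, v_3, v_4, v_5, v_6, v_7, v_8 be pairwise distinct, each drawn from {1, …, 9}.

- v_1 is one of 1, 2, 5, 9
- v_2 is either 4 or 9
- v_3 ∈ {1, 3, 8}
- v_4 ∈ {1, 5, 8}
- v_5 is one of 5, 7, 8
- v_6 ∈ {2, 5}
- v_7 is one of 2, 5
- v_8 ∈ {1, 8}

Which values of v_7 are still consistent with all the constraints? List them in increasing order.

The 8 variables together cover exactly {1, 2, 3, 4, 5, 7, 8, 9} — 8 values for 8 variables — and 3 appears only in v_3's list, so v_3 = 3.
Among the 7 still-open variables, 4 fits only v_2 (and all 7 values in {1, 2, 4, 5, 7, 8, 9} must be used), so v_2 = 4.
The 6 still-open variables draw from only 6 values {1, 2, 5, 7, 8, 9}, so each is used; only v_5 can be 7, hence v_5 = 7.
The 5 still-open variables together cover exactly {1, 2, 5, 8, 9} — 5 values for 5 variables — and 9 appears only in v_1's list, so v_1 = 9.
v_6 and v_7 between them cover only {2, 5} — a naked pair. Remove those values from v_4.
No further eliminations apply; v_7 can still be any of 2, 5.

2, 5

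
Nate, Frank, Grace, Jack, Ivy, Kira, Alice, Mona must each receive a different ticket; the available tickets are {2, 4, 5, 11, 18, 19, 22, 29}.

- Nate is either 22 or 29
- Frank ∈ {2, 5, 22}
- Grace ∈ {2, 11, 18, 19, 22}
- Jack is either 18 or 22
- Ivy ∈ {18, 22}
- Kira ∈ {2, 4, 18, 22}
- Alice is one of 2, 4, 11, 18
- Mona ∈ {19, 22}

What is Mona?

The 8 variables together cover exactly {2, 4, 5, 11, 18, 19, 22, 29} — 8 values for 8 variables — and 5 appears only in Frank's list, so Frank = 5.
Among the 7 still-open variables, 29 fits only Nate (and all 7 values in {2, 4, 11, 18, 19, 22, 29} must be used), so Nate = 29.
Jack and Ivy between them cover only {18, 22} — a naked pair. Remove those values from Grace, Kira, Alice, Mona.
So Mona = 19.

19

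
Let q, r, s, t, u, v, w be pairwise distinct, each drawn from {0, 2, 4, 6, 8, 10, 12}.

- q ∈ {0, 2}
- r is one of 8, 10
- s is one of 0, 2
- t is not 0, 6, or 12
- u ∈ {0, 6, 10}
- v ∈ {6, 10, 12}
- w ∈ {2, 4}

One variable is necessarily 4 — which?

The 7 variables together cover exactly {0, 2, 4, 6, 8, 10, 12} — 7 values for 7 variables — and 12 appears only in v's list, so v = 12.
The 6 still-open variables together cover exactly {0, 2, 4, 6, 8, 10} — 6 values for 6 variables — and 6 appears only in u's list, so u = 6.
The 2 variables q and s are confined to {0, 2}, which locks those values in; drop them from t, w.
So 4 goes to w.

w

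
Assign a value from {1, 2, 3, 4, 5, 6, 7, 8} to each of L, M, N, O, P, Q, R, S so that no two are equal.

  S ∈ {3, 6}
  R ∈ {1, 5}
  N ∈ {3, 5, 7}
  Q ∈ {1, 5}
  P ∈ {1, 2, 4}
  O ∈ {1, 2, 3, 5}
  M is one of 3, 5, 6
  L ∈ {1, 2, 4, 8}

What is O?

The 8 variables draw from only 8 values {1, 2, 3, 4, 5, 6, 7, 8}, so each is used; only N can be 7, hence N = 7.
Among the 7 still-open variables, 8 fits only L (and all 7 values in {1, 2, 3, 4, 5, 6, 8} must be used), so L = 8.
Among the 6 still-open variables, 4 fits only P (and all 6 values in {1, 2, 3, 4, 5, 6} must be used), so P = 4.
The 5 still-open variables together cover exactly {1, 2, 3, 5, 6} — 5 values for 5 variables — and 2 appears only in O's list, so O = 2.

2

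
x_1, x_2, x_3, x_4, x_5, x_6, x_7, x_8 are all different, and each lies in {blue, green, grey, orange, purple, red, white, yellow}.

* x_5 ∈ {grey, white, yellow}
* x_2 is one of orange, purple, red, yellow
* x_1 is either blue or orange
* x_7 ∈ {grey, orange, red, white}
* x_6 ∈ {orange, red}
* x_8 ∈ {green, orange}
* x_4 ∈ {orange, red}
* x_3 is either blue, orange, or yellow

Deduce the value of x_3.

The 8 variables together cover exactly {blue, green, grey, orange, purple, red, white, yellow} — 8 values for 8 variables — and green appears only in x_8's list, so x_8 = green.
The 7 still-open variables together cover exactly {blue, grey, orange, purple, red, white, yellow} — 7 values for 7 variables — and purple appears only in x_2's list, so x_2 = purple.
x_4 and x_6 share exactly the 2 values {orange, red}; by pigeonhole those values go to them, so strike orange, red from x_1, x_3, x_7.
That leaves x_1 = blue. So x_3 can't be blue.
So x_3 = yellow.

yellow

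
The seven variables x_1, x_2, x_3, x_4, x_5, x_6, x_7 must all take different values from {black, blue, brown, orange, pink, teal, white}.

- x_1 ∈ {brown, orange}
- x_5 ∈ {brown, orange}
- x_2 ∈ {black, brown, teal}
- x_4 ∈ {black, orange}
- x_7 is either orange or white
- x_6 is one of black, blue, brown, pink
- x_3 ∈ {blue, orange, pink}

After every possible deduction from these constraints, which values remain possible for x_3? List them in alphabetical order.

blue, pink

Among the 7 variables, teal fits only x_2 (and all 7 values in {black, blue, brown, orange, pink, teal, white} must be used), so x_2 = teal.
Among the 6 still-open variables, white fits only x_7 (and all 6 values in {black, blue, brown, orange, pink, white} must be used), so x_7 = white.
x_1 and x_5 share exactly the 2 values {brown, orange}; by pigeonhole those values go to them, so strike brown, orange from x_3, x_4, x_6.
That leaves x_4 = black. Strike black from x_6.
No further eliminations apply; x_3 can still be any of blue, pink.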